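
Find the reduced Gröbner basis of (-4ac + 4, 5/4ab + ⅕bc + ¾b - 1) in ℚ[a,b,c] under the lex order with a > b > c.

G = {ab + 4/25bc + ⅗b - ⅘, ac - 1, bc² + 15/4bc + 25/4b - 5c}

The reduced Gröbner basis is the canonical form of the ideal for this ordering.

f_1 = -4ac + 4, LT = ac.
f_2 = 5/4ab + ⅕bc + ¾b - 1, LT = ab.

S(f_1,f_2): lcm = abc. S = -4/25bc² - ⅗bc - b + ⅘c.
  leading term bc²: no divisor's leading term divides it; move -4/25bc² to the remainder.
  leading term bc: no divisor's leading term divides it; move -⅗bc to the remainder.
  leading term b: no divisor's leading term divides it; move -b to the remainder.
  leading term c: no divisor's leading term divides it; move ⅘c to the remainder.
  remainder -4/25bc² - ⅗bc - b + ⅘c ≠ 0; add g_3 = -4/25bc² - ⅗bc - b + ⅘c to the basis.

S(f_1,g_3): lcm = abc². S = -15/4abc - 25/4ab + 5ac - bc.
  leading term abc: subtract (15/16b)·f_1 from -15/4abc - 25/4ab + 5ac - bc → -25/4ab + 5ac - bc - 15/4b
  leading term ab: subtract (-5)·f_2 from -25/4ab + 5ac - bc - 15/4b → 5ac - 5
  leading term ac: subtract (-5/4)·f_1 from 5ac - 5 → 0
  remainder 0.

S(f_2,g_3): lcm = abc². S = -15/4abc - 25/4ab + 5ac + 4/25bc³ + ⅗bc² - ⅘c².
  leading term abc: subtract (15/16b)·f_1 from -15/4abc - 25/4ab + 5ac + 4/25bc³ + ⅗bc² - ⅘c² → -25/4ab + 5ac + 4/25bc³ + ⅗bc² - 15/4b - ⅘c²
  leading term ab: subtract (-5)·f_2 from -25/4ab + 5ac + 4/25bc³ + ⅗bc² - 15/4b - ⅘c² → 5ac + 4/25bc³ + ⅗bc² + bc - ⅘c² - 5
  leading term ac: subtract (-5/4)·f_1 from 5ac + 4/25bc³ + ⅗bc² + bc - ⅘c² - 5 → 4/25bc³ + ⅗bc² + bc - ⅘c²
  leading term bc³: subtract (-c)·g_3 from 4/25bc³ + ⅗bc² + bc - ⅘c² → 0
  remainder 0.

Every S-polynomial of the final basis reduces to 0, so we have a Gröbner basis.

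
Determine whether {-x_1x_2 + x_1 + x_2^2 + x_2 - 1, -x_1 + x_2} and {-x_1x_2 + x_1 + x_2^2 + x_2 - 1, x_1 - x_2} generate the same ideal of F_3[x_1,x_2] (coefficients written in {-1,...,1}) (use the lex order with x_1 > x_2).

Since reduced Gröbner bases are canonical representatives of ideals under a given ordering, it suffices to compute and compare them.
Buchberger on the first generating set:
f_1 = -x_1x_2 + x_1 + x_2^2 + x_2 - 1, LT = x_1x_2.
f_2 = -x_1 + x_2, LT = x_1.

S(f_1,f_2): lcm = x_1x_2. S = -x_1 - x_2 + 1.
  leading term x_1: subtract (1)·f_2 from -x_1 - x_2 + 1 → x_2 + 1
  leading term x_2: no divisor's leading term divides it; move x_2 to the remainder.
  leading term 1: no divisor's leading term divides it; move 1 to the remainder.
  remainder x_2 + 1 ≠ 0; add g_3 = x_2 + 1 to the basis.

The other S-polynomials (S(f_1,g_3), S(f_2,g_3)) all reduce to 0 modulo the current basis, so we have a Gröbner basis.
Inter-reduce: drop elements whose leading term is divisible by another's, tail-reduce, and make monic.
Reduced Gröbner basis: {x_1 + 1, x_2 + 1}.

Buchberger on the second generating set:
h_1 = -x_1x_2 + x_1 + x_2^2 + x_2 - 1, LT = x_1x_2.
h_2 = x_1 - x_2, LT = x_1.

S(h_1,h_2): lcm = x_1x_2. S = -x_1 - x_2 + 1.
  leading term x_1: subtract (-1)·h_2 from -x_1 - x_2 + 1 → x_2 + 1
  leading term x_2: no divisor's leading term divides it; move x_2 to the remainder.
  leading term 1: no divisor's leading term divides it; move 1 to the remainder.
  remainder x_2 + 1 ≠ 0; add k_3 = x_2 + 1 to the basis.

The other S-polynomials (S(h_1,k_3), S(h_2,k_3)) all reduce to 0 modulo the current basis, so we have a Gröbner basis.
Inter-reduce: drop elements whose leading term is divisible by another's, tail-reduce, and make monic.
Reduced Gröbner basis: {x_1 + 1, x_2 + 1}.

Same reduced basis, so the two generating sets span the same ideal.

Yes, the ideals are equal.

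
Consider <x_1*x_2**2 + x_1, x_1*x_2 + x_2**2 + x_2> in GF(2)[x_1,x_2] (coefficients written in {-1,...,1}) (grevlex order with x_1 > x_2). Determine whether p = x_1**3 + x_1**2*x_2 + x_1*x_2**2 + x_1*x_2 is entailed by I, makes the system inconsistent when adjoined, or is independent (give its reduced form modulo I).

First compute the reduced Gröbner basis of I by Buchberger's algorithm.
f_1 = x_1*x_2**2 + x_1, LT = x_1*x_2**2.
f_2 = x_1*x_2 + x_2**2 + x_2, LT = x_1*x_2.

S(f_1,f_2): lcm = x_1*x_2**2. S = x_2**3 + x_2**2 + x_1.
  leading term x_2**3: no divisor's leading term divides it; move x_2**3 to the remainder.
  leading term x_2**2: no divisor's leading term divides it; move x_2**2 to the remainder.
  leading term x_1: no divisor's leading term divides it; move x_1 to the remainder.
  remainder x_2**3 + x_2**2 + x_1 ≠ 0; add h_3 = x_2**3 + x_2**2 + x_1 to the basis.

S(f_1,h_3): lcm = x_1*x_2**3. S = x_1*x_2**2 + x_1**2 + x_1*x_2.
  leading term x_1*x_2**2: subtract (1)·f_1 from x_1*x_2**2 + x_1**2 + x_1*x_2 → x_1**2 + x_1*x_2 + x_1
  leading term x_1**2: no divisor's leading term divides it; move x_1**2 to the remainder.
  leading term x_1*x_2: subtract (1)·f_2 from x_1*x_2 + x_1 → x_2**2 + x_1 + x_2
  leading term x_2**2: no divisor's leading term divides it; move x_2**2 to the remainder.
  leading term x_1: no divisor's leading term divides it; move x_1 to the remainder.
  leading term x_2: no divisor's leading term divides it; move x_2 to the remainder.
  remainder x_1**2 + x_2**2 + x_1 + x_2 ≠ 0; add h_4 = x_1**2 + x_2**2 + x_1 + x_2 to the basis.

S(f_2,h_3): lcm = x_1*x_2**3. S = x_2**4 + x_1*x_2**2 + x_2**3 + x_1**2.
  leading term x_2**4: subtract (x_2)·h_3 from x_2**4 + x_1*x_2**2 + x_2**3 + x_1**2 → x_1*x_2**2 + x_1**2 + x_1*x_2
  leading term x_1*x_2**2: subtract (1)·f_1 from x_1*x_2**2 + x_1**2 + x_1*x_2 → x_1**2 + x_1*x_2 + x_1
  leading term x_1**2: subtract (1)·h_4 from x_1**2 + x_1*x_2 + x_1 → x_1*x_2 + x_2**2 + x_2
  leading term x_1*x_2: subtract (1)·f_2 from x_1*x_2 + x_2**2 + x_2 → 0
  remainder 0.

S(f_1,h_4): lcm = x_1**2*x_2**2. S = x_2**4 + x_1*x_2**2 + x_2**3 + x_1**2.
  leading term x_2**4: subtract (x_2)·h_3 from x_2**4 + x_1*x_2**2 + x_2**3 + x_1**2 → x_1*x_2**2 + x_1**2 + x_1*x_2
  leading term x_1*x_2**2: subtract (1)·f_1 from x_1*x_2**2 + x_1**2 + x_1*x_2 → x_1**2 + x_1*x_2 + x_1
  leading term x_1**2: subtract (1)·h_4 from x_1**2 + x_1*x_2 + x_1 → x_1*x_2 + x_2**2 + x_2
  leading term x_1*x_2: subtract (1)·f_2 from x_1*x_2 + x_2**2 + x_2 → 0
  remainder 0.

S(f_2,h_4): lcm = x_1**2*x_2. S = x_1*x_2**2 + x_2**3 + x_2**2.
  leading term x_1*x_2**2: subtract (1)·f_1 from x_1*x_2**2 + x_2**3 + x_2**2 → x_2**3 + x_2**2 + x_1
  leading term x_2**3: subtract (1)·h_3 from x_2**3 + x_2**2 + x_1 → 0
  remainder 0.

S(h_3,h_4): leading monomials are coprime, so the S-polynomial reduces to 0 (Buchberger's first criterion).
Every S-polynomial of the final basis reduces to 0, so we have a Gröbner basis.
Inter-reduce: drop elements whose leading term is divisible by another's, tail-reduce, and make monic.
Reduced Gröbner basis: {x_2**3 + x_2**2 + x_1, x_1**2 + x_2**2 + x_1 + x_2, x_1*x_2 + x_2**2 + x_2}.
Label its elements g_1 = x_2**3 + x_2**2 + x_1, g_2 = x_1**2 + x_2**2 + x_1 + x_2, g_3 = x_1*x_2 + x_2**2 + x_2.

Reduce p = x_1**3 + x_1**2*x_2 + x_1*x_2**2 + x_1*x_2 modulo G:
  leading term x_1**3: subtract (x_1)·g_2 from x_1**3 + x_1**2*x_2 + x_1*x_2**2 + x_1*x_2 → x_1**2*x_2 + x_1**2
  leading term x_1**2*x_2: subtract (x_2)·g_2 from x_1**2*x_2 + x_1**2 → x_2**3 + x_1**2 + x_1*x_2 + x_2**2
  leading term x_2**3: subtract (1)·g_1 from x_2**3 + x_1**2 + x_1*x_2 + x_2**2 → x_1**2 + x_1*x_2 + x_1
  leading term x_1**2: subtract (1)·g_2 from x_1**2 + x_1*x_2 + x_1 → x_1*x_2 + x_2**2 + x_2
  leading term x_1*x_2: subtract (1)·g_3 from x_1*x_2 + x_2**2 + x_2 → 0
  normal form = 0.
Since the normal form is 0, p ∈ I.

The remainder on division by a Gröbner basis is unique — it is the normal form.

x_1**3 + x_1**2*x_2 + x_1*x_2**2 + x_1*x_2 lies in I (it reduces to 0).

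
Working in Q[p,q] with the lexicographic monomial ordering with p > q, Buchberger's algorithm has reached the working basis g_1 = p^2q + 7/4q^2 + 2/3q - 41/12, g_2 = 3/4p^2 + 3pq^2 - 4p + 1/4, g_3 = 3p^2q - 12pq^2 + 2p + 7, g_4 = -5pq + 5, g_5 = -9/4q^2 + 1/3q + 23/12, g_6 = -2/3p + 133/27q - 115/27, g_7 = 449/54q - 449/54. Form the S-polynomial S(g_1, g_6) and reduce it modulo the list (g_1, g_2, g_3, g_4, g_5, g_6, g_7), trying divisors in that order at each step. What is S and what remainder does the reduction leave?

S(g_1, g_6) = 133/18pq^2 - 115/18pq + 7/4q^2 + 2/3q - 41/12; remainder on division = 0.

lcm(LM(g_1), LM(g_6)) = p^2q.
S = (lcm/LT(g_1))·g_1 − (lcm/LT(g_6))·g_6 = 133/18pq^2 - 115/18pq + 7/4q^2 + 2/3q - 41/12.
Reduce S modulo (g_1, g_2, g_3, g_4, g_5, g_6, g_7) in that order:
  leading term pq^2: subtract (-133/90q)·g_4 from 133/18pq^2 - 115/18pq + 7/4q^2 + 2/3q - 41/12 → -115/18pq + 7/4q^2 + 145/18q - 41/12
  leading term pq: subtract (23/18)·g_4 from -115/18pq + 7/4q^2 + 145/18q - 41/12 → 7/4q^2 + 145/18q - 353/36
  leading term q^2: subtract (-7/9)·g_5 from 7/4q^2 + 145/18q - 353/36 → 449/54q - 449/54
  leading term q: subtract (1)·g_7 from 449/54q - 449/54 → 0
The remainder is 0, so this S-polynomial contributes no new basis element.
This is the inner loop of Buchberger's algorithm — each nonzero remainder becomes a new basis element.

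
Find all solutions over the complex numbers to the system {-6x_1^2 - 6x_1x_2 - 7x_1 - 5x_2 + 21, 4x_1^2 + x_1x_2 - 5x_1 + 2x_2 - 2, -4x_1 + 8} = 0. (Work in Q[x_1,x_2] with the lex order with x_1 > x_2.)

{(2, -1)}

Compute a lex Gröbner basis by Buchberger's algorithm.
f_1 = -6x_1^2 - 6x_1x_2 - 7x_1 - 5x_2 + 21, LT = x_1^2.
f_2 = 4x_1^2 + x_1x_2 - 5x_1 + 2x_2 - 2, LT = x_1^2.
f_3 = -4x_1 + 8, LT = x_1.

S(f_1,f_2): lcm = x_1^2. S = 3/4x_1x_2 + 29/12x_1 + 1/3x_2 - 3.
  leading term x_1x_2: subtract (-3/16x_2)·f_3 from 3/4x_1x_2 + 29/12x_1 + 1/3x_2 - 3 → 29/12x_1 + 11/6x_2 - 3
  leading term x_1: subtract (-29/48)·f_3 from 29/12x_1 + 11/6x_2 - 3 → 11/6x_2 + 11/6
  leading term x_2: no divisor's leading term divides it; move 11/6x_2 to the remainder.
  leading term 1: no divisor's leading term divides it; move 11/6 to the remainder.
  remainder 11/6x_2 + 11/6 ≠ 0; add h_4 = 11/6x_2 + 11/6 to the basis.

The other S-polynomials (S(f_1,f_3), S(f_2,f_3), S(f_1,h_4), S(f_2,h_4), S(f_3,h_4)) all reduce to 0 modulo the current basis, so we have a Gröbner basis.
Inter-reduce: drop elements whose leading term is divisible by another's, tail-reduce, and make monic.
Reduced Gröbner basis: {x_1 - 2, x_2 + 1}.

Since the basis is lex-ordered, x_2 + 1 is univariate in x_2. Its roots are {-1}. Back-substituting each root into the other basis elements fixes the other coordinates.
  x_2 = -1: the earlier basis element becomes x_1 - 2 = 0, giving x_1 = 2 — point (2, -1).
Check: every point annihilates each of the original generators.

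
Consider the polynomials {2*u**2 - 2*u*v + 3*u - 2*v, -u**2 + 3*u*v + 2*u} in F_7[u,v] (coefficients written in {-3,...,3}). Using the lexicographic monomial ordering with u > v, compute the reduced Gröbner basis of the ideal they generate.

G = {u**2 - 2*u + 2*v, u*v + 3*v, v**2 - 3*v}

The reduced Gröbner basis is the canonical form of the ideal for this ordering.

f_1 = 2*u**2 - 2*u*v + 3*u - 2*v, LT = u**2.
f_2 = -u**2 + 3*u*v + 2*u, LT = u**2.

S(f_1,f_2): lcm = u**2. S = 2*u*v - v.
  leading term u*v: no divisor's leading term divides it; move 2*u*v to the remainder.
  leading term v: no divisor's leading term divides it; move -v to the remainder.
  remainder 2*u*v - v ≠ 0; add g_3 = 2*u*v - v to the basis.

S(f_1,g_3): lcm = u**2*v. S = -u*v**2 + 2*u*v - v**2.
  leading term u*v**2: subtract (3*v)·g_3 from -u*v**2 + 2*u*v - v**2 → 2*u*v + 2*v**2
  leading term u*v: subtract (1)·g_3 from 2*u*v + 2*v**2 → 2*v**2 + v
  leading term v**2: no divisor's leading term divides it; move 2*v**2 to the remainder.
  leading term v: no divisor's leading term divides it; move v to the remainder.
  remainder 2*v**2 + v ≠ 0; add g_4 = 2*v**2 + v to the basis.

The other S-polynomials (S(f_2,g_3), S(f_1,g_4), S(f_2,g_4), S(g_3,g_4)) all reduce to 0 modulo the current basis, so we have a Gröbner basis.
Inter-reduce: drop elements whose leading term is divisible by another's, tail-reduce, and make monic.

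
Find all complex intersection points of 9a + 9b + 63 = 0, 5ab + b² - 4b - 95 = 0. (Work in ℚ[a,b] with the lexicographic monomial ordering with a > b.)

{(-2, -5), (-9/4, -19/4)}

Compute a lex Gröbner basis by Buchberger's algorithm.
f_1 = 9a + 9b + 63, LT = a.
f_2 = 5ab + b² - 4b - 95, LT = ab.

S(f_1,f_2): lcm = ab. S = ⅘b² + 39/5b + 19.
  reduce S modulo (f_1, f_2):
  remainder ⅘b² + 39/5b + 19 ≠ 0; add h_3 = ⅘b² + 39/5b + 19 to the basis.

The other S-polynomials (S(f_1,h_3), S(f_2,h_3)) all reduce to 0 modulo the current basis, so we have a Gröbner basis.
Inter-reduce: drop elements whose leading term is divisible by another's, tail-reduce, and make monic.
Reduced Gröbner basis: {a + b + 7, b² + 39/4b + 95/4}.

Elimination: the polynomial b² + 39/4b + 95/4 lies in the elimination ideal for b, so b ∈ {-5, -19/4}. For each such b, the remaining basis elements (now univariate) give the rest of the solution.
  b = -5: the earlier basis element becomes a + 2 = 0, giving a = -2 — point (-2, -5).
  b = -19/4: the earlier basis element becomes a + 9/4 = 0, giving a = -9/4 — point (-9/4, -19/4).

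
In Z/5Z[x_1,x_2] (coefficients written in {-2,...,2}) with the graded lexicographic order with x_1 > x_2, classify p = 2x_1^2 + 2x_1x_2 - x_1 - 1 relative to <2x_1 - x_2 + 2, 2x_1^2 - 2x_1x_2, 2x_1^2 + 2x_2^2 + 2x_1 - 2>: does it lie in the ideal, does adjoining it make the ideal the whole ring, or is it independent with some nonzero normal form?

First compute the reduced Gröbner basis of I by Buchberger's algorithm.
f_1 = 2x_1 - x_2 + 2, LT = x_1.
f_2 = 2x_1^2 - 2x_1x_2, LT = x_1^2.
f_3 = 2x_1^2 + 2x_2^2 + 2x_1 - 2, LT = x_1^2.

S(f_1,f_2): lcm = x_1^2. S = -2x_1x_2 + x_1.
  leading term x_1x_2: subtract (-x_2)·f_1 from -2x_1x_2 + x_1 → -x_2^2 + x_1 + 2x_2
  leading term x_2^2: no divisor's leading term divides it; move -x_2^2 to the remainder.
  leading term x_1: subtract (-2)·f_1 from x_1 + 2x_2 → -1
  leading term 1: no divisor's leading term divides it; move -1 to the remainder.
  remainder -x_2^2 - 1 ≠ 0; add h_4 = -x_2^2 - 1 to the basis.

S(f_1,f_3): lcm = x_1^2. S = 2x_1x_2 - x_2^2 + 1.
  leading term x_1x_2: subtract (x_2)·f_1 from 2x_1x_2 - x_2^2 + 1 → -2x_2 + 1
  leading term x_2: no divisor's leading term divides it; move -2x_2 to the remainder.
  leading term 1: no divisor's leading term divides it; move 1 to the remainder.
  remainder -2x_2 + 1 ≠ 0; add h_5 = -2x_2 + 1 to the basis.

The other S-polynomials (S(f_2,f_3), S(f_1,h_4), S(f_2,h_4), S(f_3,h_4), S(f_1,h_5), S(f_2,h_5), S(f_3,h_5), S(h_4,h_5)) all reduce to 0 modulo the current basis, so we have a Gröbner basis.
Inter-reduce: drop elements whose leading term is divisible by another's, tail-reduce, and make monic.
Reduced Gröbner basis: {x_1 + 2, x_2 + 2}.
Label its elements g_1 = x_1 + 2, g_2 = x_2 + 2.

Reduce p = 2x_1^2 + 2x_1x_2 - x_1 - 1 modulo G:
  leading term x_1^2: subtract (2x_1)·g_1 from 2x_1^2 + 2x_1x_2 - x_1 - 1 → 2x_1x_2 - 1
  leading term x_1x_2: subtract (2x_2)·g_1 from 2x_1x_2 - 1 → x_2 - 1
  leading term x_2: subtract (1)·g_2 from x_2 - 1 → 2
  leading term 1: no divisor's leading term divides it; move 2 to the remainder.
  normal form = 2.
The normal form is nonzero, so p ∉ I. Since p minus its normal form lies in I, I + (p) = I + (r) where r = 2; decide whether this ideal is the whole ring.
Here r = 2 is a nonzero constant, hence a unit: 1 ∈ I + (p), the Gröbner basis of I + (p) is {1}, and the enlarged system has no common solution — adjoining p is inconsistent.

Adjoining 2x_1^2 + 2x_1x_2 - x_1 - 1 makes the ideal the whole ring: the system is inconsistent.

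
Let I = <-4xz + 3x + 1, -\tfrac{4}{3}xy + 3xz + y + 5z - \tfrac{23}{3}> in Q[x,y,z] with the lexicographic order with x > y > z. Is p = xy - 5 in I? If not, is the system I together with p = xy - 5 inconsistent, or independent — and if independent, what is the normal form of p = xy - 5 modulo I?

xy - 5 is independent of I; its normal form modulo I is \tfrac{27}{16}x + \tfrac{3}{4}y + \tfrac{15}{4}z - \tfrac{163}{16}.

First compute the reduced Gröbner basis of I by Buchberger's algorithm.
f_1 = -4xz + 3x + 1, LT = xz.
f_2 = -\tfrac{4}{3}xy + 3xz + y + 5z - \tfrac{23}{3}, LT = xy.

S(f_1,f_2): lcm = xyz. S = -\tfrac{3}{4}xy + \tfrac{9}{4}xz^{2} + \tfrac{3}{4}yz - \tfrac{1}{4}y + \tfrac{15}{4}z^{2} - \tfrac{23}{4}z.
  reduce S modulo (f_1, f_2):
  remainder \tfrac{3}{4}yz - \tfrac{13}{16}y + \tfrac{15}{4}z^{2} - 8z + \tfrac{69}{16} ≠ 0; add h_3 = \tfrac{3}{4}yz - \tfrac{13}{16}y + \tfrac{15}{4}z^{2} - 8z + \tfrac{69}{16} to the basis.

The other S-polynomials (S(f_1,h_3), S(f_2,h_3)) all reduce to 0 modulo the current basis, so we have a Gröbner basis.
Inter-reduce: drop elements whose leading term is divisible by another's, tail-reduce, and make monic.
Reduced Gröbner basis: {xy - \tfrac{27}{16}x - \tfrac{3}{4}y - \tfrac{15}{4}z + \tfrac{83}{16}, xz - \tfrac{3}{4}x - \tfrac{1}{4}, yz - \tfrac{13}{12}y + 5z^{2} - \tfrac{32}{3}z + \tfrac{23}{4}}.
Label its elements g_1 = xy - \tfrac{27}{16}x - \tfrac{3}{4}y - \tfrac{15}{4}z + \tfrac{83}{16}, g_2 = xz - \tfrac{3}{4}x - \tfrac{1}{4}, g_3 = yz - \tfrac{13}{12}y + 5z^{2} - \tfrac{32}{3}z + \tfrac{23}{4}.

Reduce p = xy - 5 modulo G:
  leading term xy: subtract (1)·g_1 from xy - 5 → \tfrac{27}{16}x + \tfrac{3}{4}y + \tfrac{15}{4}z - \tfrac{163}{16}
  leading term x: no divisor's leading term divides it; move \tfrac{27}{16}x to the remainder.
  leading term y: no divisor's leading term divides it; move \tfrac{3}{4}y to the remainder.
  leading term z: no divisor's leading term divides it; move \tfrac{15}{4}z to the remainder.
  leading term 1: no divisor's leading term divides it; move -\tfrac{163}{16} to the remainder.
  normal form = \tfrac{27}{16}x + \tfrac{3}{4}y + \tfrac{15}{4}z - \tfrac{163}{16}.
The normal form is nonzero, so p ∉ I. Since p minus its normal form lies in I, I + (p) = I + (r) where r = \tfrac{27}{16}x + \tfrac{3}{4}y + \tfrac{15}{4}z - \tfrac{163}{16}; decide whether this ideal is the whole ring.
Run Buchberger on G together with r (pairs among the g_i already reduce to 0 since G is a Gröbner basis):
g_1 = xy - \tfrac{27}{16}x - \tfrac{3}{4}y - \tfrac{15}{4}z + \tfrac{83}{16}, LT = xy.
g_2 = xz - \tfrac{3}{4}x - \tfrac{1}{4}, LT = xz.
g_3 = yz - \tfrac{13}{12}y + 5z^{2} - \tfrac{32}{3}z + \tfrac{23}{4}, LT = yz.
r = \tfrac{27}{16}x + \tfrac{3}{4}y + \tfrac{15}{4}z - \tfrac{163}{16}, LT = x.

S(g_1,r): lcm = xy. S = -\tfrac{27}{16}x - \tfrac{4}{9}y^{2} - \tfrac{20}{9}yz + \tfrac{571}{108}y - \tfrac{15}{4}z + \tfrac{83}{16}.
  reduce S modulo (g_1, g_2, g_3, r):
  remainder -\tfrac{4}{9}y^{2} + \tfrac{98}{27}y + \tfrac{100}{9}z^{2} - \tfrac{640}{27}z + \tfrac{70}{9} ≠ 0; add m_5 = -\tfrac{4}{9}y^{2} + \tfrac{98}{27}y + \tfrac{100}{9}z^{2} - \tfrac{640}{27}z + \tfrac{70}{9} to the basis.

S(g_2,r): lcm = xz. S = -\tfrac{3}{4}x - \tfrac{4}{9}yz - \tfrac{20}{9}z^{2} + \tfrac{163}{27}z - \tfrac{1}{4}.
  reduce S modulo (g_1, g_2, g_3, r, m_5):
  remainder -\tfrac{4}{27}y + \tfrac{80}{27}z - \tfrac{20}{9} ≠ 0; add m_6 = -\tfrac{4}{27}y + \tfrac{80}{27}z - \tfrac{20}{9} to the basis.

S(g_3,m_5): lcm = y^{2}z. S = -\tfrac{13}{12}y^{2} + 5yz^{2} - \tfrac{5}{2}yz + \tfrac{23}{4}y + 25z^{3} - \tfrac{160}{3}z^{2} + \tfrac{35}{2}z.
  reduce S modulo (g_1, g_2, g_3, r, m_5, m_6):
  remainder -\tfrac{125}{3}z^{2} + \tfrac{710}{9}z - \tfrac{110}{3} ≠ 0; add m_7 = -\tfrac{125}{3}z^{2} + \tfrac{710}{9}z - \tfrac{110}{3} to the basis.

The other S-polynomials (S(g_1,g_2), S(g_1,g_3), S(g_2,g_3), S(g_3,r), S(g_1,m_5), S(g_2,m_5), S(r,m_5), S(g_1,m_6), S(g_2,m_6), S(g_3,m_6), S(r,m_6), S(m_5,m_6), S(g_1,m_7), S(g_2,m_7), S(g_3,m_7), S(r,m_7), S(m_5,m_7), S(m_6,m_7)) all reduce to 0 modulo the current basis, so we have a Gröbner basis.
Inter-reduce: drop elements whose leading term is divisible by another's, tail-reduce, and make monic.
Reduced Gröbner basis: {x + \tfrac{100}{9}z - \tfrac{343}{27}, y - 20z + 15, z^{2} - \tfrac{142}{75}z + \tfrac{22}{25}}.
The reduced Gröbner basis of I + (p) is {x + \tfrac{100}{9}z - \tfrac{343}{27}, y - 20z + 15, z^{2} - \tfrac{142}{75}z + \tfrac{22}{25}} ≠ {1}, a proper ideal, so the enlarged system stays consistent: p is independent of I, with normal form \tfrac{27}{16}x + \tfrac{3}{4}y + \tfrac{15}{4}z - \tfrac{163}{16}.

Ideal membership is decidable via reduction modulo a Gröbner basis.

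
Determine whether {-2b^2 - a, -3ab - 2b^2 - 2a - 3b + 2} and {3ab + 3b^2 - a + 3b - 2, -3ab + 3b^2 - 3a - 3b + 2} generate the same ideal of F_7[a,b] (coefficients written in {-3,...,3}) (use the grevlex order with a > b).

Yes, the ideals are equal.

Since reduced Gröbner bases are canonical representatives of ideals under a given ordering, it suffices to compute and compare them.
Buchberger on the first generating set:
f_1 = -2b^2 - a, LT = b^2.
f_2 = -3ab - 2b^2 - 2a - 3b + 2, LT = ab.

S(f_1,f_2): lcm = ab^2. S = -3b^3 - 3a^2 - 3ab - b^2 + 3b.
  leading term b^3: subtract (-2b)·f_1 from -3b^3 - 3a^2 - 3ab - b^2 + 3b → -3a^2 + 2ab - b^2 + 3b
  leading term a^2: no divisor's leading term divides it; move -3a^2 to the remainder.
  leading term ab: subtract (-3)·f_2 from 2ab - b^2 + 3b → a + b - 1
  leading term a: no divisor's leading term divides it; move a to the remainder.
  leading term b: no divisor's leading term divides it; move b to the remainder.
  leading term 1: no divisor's leading term divides it; move -1 to the remainder.
  remainder -3a^2 + a + b - 1 ≠ 0; add g_3 = -3a^2 + a + b - 1 to the basis.

The other S-polynomials (S(f_1,g_3), S(f_2,g_3)) all reduce to 0 modulo the current basis, so we have a Gröbner basis.
Inter-reduce: drop elements whose leading term is divisible by another's, tail-reduce, and make monic.
Reduced Gröbner basis: {a^2 + 2a + 2b - 2, ab - 2a + b - 3, b^2 - 3a}.

Buchberger on the second generating set:
h_1 = 3ab + 3b^2 - a + 3b - 2, LT = ab.
h_2 = -3ab + 3b^2 - 3a - 3b + 2, LT = ab.

S(h_1,h_2): lcm = ab. S = 2b^2 + a.
  leading term b^2: no divisor's leading term divides it; move 2b^2 to the remainder.
  leading term a: no divisor's leading term divides it; move a to the remainder.
  remainder 2b^2 + a ≠ 0; add k_3 = 2b^2 + a to the basis.

S(h_1,k_3): lcm = ab^2. S = b^3 + 3a^2 + 2ab + b^2 - 3b.
  leading term b^3: subtract (-3b)·k_3 from b^3 + 3a^2 + 2ab + b^2 - 3b → 3a^2 - 2ab + b^2 - 3b
  leading term a^2: no divisor's leading term divides it; move 3a^2 to the remainder.
  leading term ab: subtract (-3)·h_1 from -2ab + b^2 - 3b → 3b^2 - 3a - b + 1
  leading term b^2: subtract (-2)·k_3 from 3b^2 - 3a - b + 1 → -a - b + 1
  leading term a: no divisor's leading term divides it; move -a to the remainder.
  leading term b: no divisor's leading term divides it; move -b to the remainder.
  leading term 1: no divisor's leading term divides it; move 1 to the remainder.
  remainder 3a^2 - a - b + 1 ≠ 0; add k_4 = 3a^2 - a - b + 1 to the basis.

The other S-polynomials (S(h_2,k_3), S(h_1,k_4), S(h_2,k_4), S(k_3,k_4)) all reduce to 0 modulo the current basis, so we have a Gröbner basis.
Inter-reduce: drop elements whose leading term is divisible by another's, tail-reduce, and make monic.
Reduced Gröbner basis: {a^2 + 2a + 2b - 2, ab - 2a + b - 3, b^2 - 3a}.

Same reduced basis, so the two generating sets span the same ideal.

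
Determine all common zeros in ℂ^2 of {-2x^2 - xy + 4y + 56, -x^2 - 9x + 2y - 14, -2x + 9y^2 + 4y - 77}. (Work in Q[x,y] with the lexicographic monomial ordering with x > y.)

{(-4, -3)}

Compute a lex Gröbner basis by Buchberger's algorithm.
f_1 = -2x^2 - xy + 4y + 56, LT = x^2.
f_2 = -x^2 - 9x + 2y - 14, LT = x^2.
f_3 = -2x + 9y^2 + 4y - 77, LT = x.

S(f_1,f_2): lcm = x^2. S = 1/2xy - 9x - 42.
  reduce S modulo (f_1, f_2, f_3):
  remainder 9/4y^3 - 79/2y^2 - 149/4y + 609/2 ≠ 0; add h_4 = 9/4y^3 - 79/2y^2 - 149/4y + 609/2 to the basis.

S(f_1,f_3): lcm = x^2. S = 9/2xy^2 + 5/2xy - 77/2x - 2y - 28.
  reduce S modulo (f_1, f_2, f_3, h_4):
  remainder 26361/4y^2 + 3305y - 197589/4 ≠ 0; add h_5 = 26361/4y^2 + 3305y - 197589/4 to the basis.

S(h_4,h_5): lcm = y^3. S = -476002/26361y^2 - 238832/26361y + 406/3.
  reduce S modulo (f_1, f_2, f_3, h_4, h_5):
  remainder -3103912/694902321y - 3103912/231634107 ≠ 0; add h_6 = -3103912/694902321y - 3103912/231634107 to the basis.

The other S-polynomials (S(f_2,f_3), S(f_1,h_4), S(f_2,h_4), S(f_3,h_4), S(f_1,h_5), S(f_2,h_5), S(f_3,h_5), S(f_1,h_6), S(f_2,h_6), S(f_3,h_6), S(h_4,h_6), S(h_5,h_6)) all reduce to 0 modulo the current basis, so we have a Gröbner basis.
Inter-reduce: drop elements whose leading term is divisible by another's, tail-reduce, and make monic.
Reduced Gröbner basis: {x + 4, y + 3}.

From the last basis element, y + 3 = 0, so y takes values in {-3}. Each choice, substituted upward through the basis, yields the corresponding point(s) of the solution set.
  y = -3: the earlier basis element becomes x + 4 = 0, giving x = -4 — point (-4, -3).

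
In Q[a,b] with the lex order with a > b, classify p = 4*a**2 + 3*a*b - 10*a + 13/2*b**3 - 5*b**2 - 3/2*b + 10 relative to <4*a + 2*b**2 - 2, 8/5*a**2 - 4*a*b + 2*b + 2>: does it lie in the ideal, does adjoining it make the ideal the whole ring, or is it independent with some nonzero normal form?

First compute the reduced Gröbner basis of I by Buchberger's algorithm.
f_1 = 4*a + 2*b**2 - 2, LT = a.
f_2 = 8/5*a**2 - 4*a*b + 2*b + 2, LT = a**2.

S(f_1,f_2): lcm = a**2. S = 1/2*a*b**2 + 5/2*a*b - 1/2*a - 5/4*b - 5/4.
  leading term a*b**2: subtract (1/8*b**2)·f_1 from 1/2*a*b**2 + 5/2*a*b - 1/2*a - 5/4*b - 5/4 → 5/2*a*b - 1/2*a - 1/4*b**4 + 1/4*b**2 - 5/4*b - 5/4
  leading term a*b: subtract (5/8*b)·f_1 from 5/2*a*b - 1/2*a - 1/4*b**4 + 1/4*b**2 - 5/4*b - 5/4 → -1/2*a - 1/4*b**4 - 5/4*b**3 + 1/4*b**2 - 5/4
  leading term a: subtract (-1/8)·f_1 from -1/2*a - 1/4*b**4 - 5/4*b**3 + 1/4*b**2 - 5/4 → -1/4*b**4 - 5/4*b**3 + 1/2*b**2 - 3/2
  leading term b**4: no divisor's leading term divides it; move -1/4*b**4 to the remainder.
  leading term b**3: no divisor's leading term divides it; move -5/4*b**3 to the remainder.
  leading term b**2: no divisor's leading term divides it; move 1/2*b**2 to the remainder.
  leading term 1: no divisor's leading term divides it; move -3/2 to the remainder.
  remainder -1/4*b**4 - 5/4*b**3 + 1/2*b**2 - 3/2 ≠ 0; add h_3 = -1/4*b**4 - 5/4*b**3 + 1/2*b**2 - 3/2 to the basis.

The other S-polynomials (S(f_1,h_3), S(f_2,h_3)) all reduce to 0 modulo the current basis, so we have a Gröbner basis.
Inter-reduce: drop elements whose leading term is divisible by another's, tail-reduce, and make monic.
Reduced Gröbner basis: {a + 1/2*b**2 - 1/2, b**4 + 5*b**3 - 2*b**2 + 6}.
Label its elements g_1 = a + 1/2*b**2 - 1/2, g_2 = b**4 + 5*b**3 - 2*b**2 + 6.

Reduce p = 4*a**2 + 3*a*b - 10*a + 13/2*b**3 - 5*b**2 - 3/2*b + 10 modulo G:
  leading term a**2: subtract (4*a)·g_1 from 4*a**2 + 3*a*b - 10*a + 13/2*b**3 - 5*b**2 - 3/2*b + 10 → -2*a*b**2 + 3*a*b - 8*a + 13/2*b**3 - 5*b**2 - 3/2*b + 10
  leading term a*b**2: subtract (-2*b**2)·g_1 from -2*a*b**2 + 3*a*b - 8*a + 13/2*b**3 - 5*b**2 - 3/2*b + 10 → 3*a*b - 8*a + b**4 + 13/2*b**3 - 6*b**2 - 3/2*b + 10
  leading term a*b: subtract (3*b)·g_1 from 3*a*b - 8*a + b**4 + 13/2*b**3 - 6*b**2 - 3/2*b + 10 → -8*a + b**4 + 5*b**3 - 6*b**2 + 10
  leading term a: subtract (-8)·g_1 from -8*a + b**4 + 5*b**3 - 6*b**2 + 10 → b**4 + 5*b**3 - 2*b**2 + 6
  leading term b**4: subtract (1)·g_2 from b**4 + 5*b**3 - 2*b**2 + 6 → 0
  normal form = 0.
Since the normal form is 0, p ∈ I.

4*a**2 + 3*a*b - 10*a + 13/2*b**3 - 5*b**2 - 3/2*b + 10 lies in I (it reduces to 0).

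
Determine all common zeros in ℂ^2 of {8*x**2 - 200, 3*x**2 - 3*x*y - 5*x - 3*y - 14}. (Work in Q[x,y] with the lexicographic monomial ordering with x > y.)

{(-5, -43/6), (5, 2)}

Compute a lex Gröbner basis by Buchberger's algorithm.
f_1 = 8*x**2 - 200, LT = x**2.
f_2 = 3*x**2 - 3*x*y - 5*x - 3*y - 14, LT = x**2.

S(f_1,f_2): lcm = x**2. S = x*y + 5/3*x + y - 61/3.
  leading term x*y: no divisor's leading term divides it; move x*y to the remainder.
  leading term x: no divisor's leading term divides it; move 5/3*x to the remainder.
  leading term y: no divisor's leading term divides it; move y to the remainder.
  leading term 1: no divisor's leading term divides it; move -61/3 to the remainder.
  remainder x*y + 5/3*x + y - 61/3 ≠ 0; add h_3 = x*y + 5/3*x + y - 61/3 to the basis.

S(f_1,h_3): lcm = x**2*y. S = -5/3*x**2 - x*y + 61/3*x - 25*y.
  leading term x**2: subtract (-5/24)·f_1 from -5/3*x**2 - x*y + 61/3*x - 25*y → -x*y + 61/3*x - 25*y - 125/3
  leading term x*y: subtract (-1)·h_3 from -x*y + 61/3*x - 25*y - 125/3 → 22*x - 24*y - 62
  leading term x: no divisor's leading term divides it; move 22*x to the remainder.
  leading term y: no divisor's leading term divides it; move -24*y to the remainder.
  leading term 1: no divisor's leading term divides it; move -62 to the remainder.
  remainder 22*x - 24*y - 62 ≠ 0; add h_4 = 22*x - 24*y - 62 to the basis.

S(h_3,h_4): lcm = x*y. S = 5/3*x + 12/11*y**2 + 42/11*y - 61/3.
  leading term x: subtract (5/66)·h_4 from 5/3*x + 12/11*y**2 + 42/11*y - 61/3 → 12/11*y**2 + 62/11*y - 172/11
  leading term y**2: no divisor's leading term divides it; move 12/11*y**2 to the remainder.
  leading term y: no divisor's leading term divides it; move 62/11*y to the remainder.
  leading term 1: no divisor's leading term divides it; move -172/11 to the remainder.
  remainder 12/11*y**2 + 62/11*y - 172/11 ≠ 0; add h_5 = 12/11*y**2 + 62/11*y - 172/11 to the basis.

The other S-polynomials (S(f_2,h_3), S(f_1,h_4), S(f_2,h_4), S(f_1,h_5), S(f_2,h_5), S(h_3,h_5), S(h_4,h_5)) all reduce to 0 modulo the current basis, so we have a Gröbner basis.
Inter-reduce: drop elements whose leading term is divisible by another's, tail-reduce, and make monic.
Reduced Gröbner basis: {x - 12/11*y - 31/11, y**2 + 31/6*y - 43/3}.

From the last basis element, y**2 + 31/6*y - 43/3 = 0, so y takes values in {-43/6, 2}. Each choice, substituted upward through the basis, yields the corresponding point(s) of the solution set.
  y = -43/6: the earlier basis element becomes x + 5 = 0, giving x = -5 — point (-5, -43/6).
  y = 2: the earlier basis element becomes x - 5 = 0, giving x = 5 — point (5, 2).
Each listed point satisfies every original equation (direct substitution).
This is the nonlinear analogue of row-reducing a linear system.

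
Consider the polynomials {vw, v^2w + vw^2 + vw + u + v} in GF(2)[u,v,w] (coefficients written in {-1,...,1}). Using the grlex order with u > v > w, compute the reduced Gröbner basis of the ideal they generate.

G = {vw, u + v}

Buchberger's algorithm terminates because the ascending chain of leading-term ideals stabilizes.

f_1 = vw, LT = vw.
f_2 = v^2w + vw^2 + vw + u + v, LT = v^2w.

S(f_1,f_2): lcm = v^2w. S = vw^2 + vw + u + v.
  leading term vw^2: subtract (w)·f_1 from vw^2 + vw + u + v → vw + u + v
  leading term vw: subtract (1)·f_1 from vw + u + v → u + v
  leading term u: no divisor's leading term divides it; move u to the remainder.
  leading term v: no divisor's leading term divides it; move v to the remainder.
  remainder u + v ≠ 0; add g_3 = u + v to the basis.

S(f_1,g_3): leading monomials are coprime, so the S-polynomial reduces to 0 (Buchberger's first criterion).
S(f_2,g_3): leading monomials are coprime, so the S-polynomial reduces to 0 (Buchberger's first criterion).
Every S-polynomial of the final basis reduces to 0, so we have a Gröbner basis.
Inter-reduce: drop elements whose leading term is divisible by another's, tail-reduce, and make monic.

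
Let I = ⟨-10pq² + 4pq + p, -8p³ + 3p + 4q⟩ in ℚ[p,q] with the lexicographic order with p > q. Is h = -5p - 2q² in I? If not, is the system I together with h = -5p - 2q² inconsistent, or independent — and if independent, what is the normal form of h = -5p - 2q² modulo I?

First compute the reduced Gröbner basis of I by Buchberger's algorithm.
f_1 = -10pq² + 4pq + p, LT = pq².
f_2 = -8p³ + 3p + 4q, LT = p³.

S(f_1,f_2): lcm = p³q². S = -⅖p³q - 1/10p³ + ⅜pq² + ½q³.
  leading term p³q: subtract (1/20q)·f_2 from -⅖p³q - 1/10p³ + ⅜pq² + ½q³ → -1/10p³ + ⅜pq² - 3/20pq + ½q³ - ⅕q²
  leading term p³: subtract (1/80)·f_2 from -1/10p³ + ⅜pq² - 3/20pq + ½q³ - ⅕q² → ⅜pq² - 3/20pq - 3/80p + ½q³ - ⅕q² - 1/20q
  leading term pq²: subtract (-3/80)·f_1 from ⅜pq² - 3/20pq - 3/80p + ½q³ - ⅕q² - 1/20q → ½q³ - ⅕q² - 1/20q
  leading term q³: no divisor's leading term divides it; move ½q³ to the remainder.
  leading term q²: no divisor's leading term divides it; move -⅕q² to the remainder.
  leading term q: no divisor's leading term divides it; move -1/20q to the remainder.
  remainder ½q³ - ⅕q² - 1/20q ≠ 0; add k_3 = ½q³ - ⅕q² - 1/20q to the basis.

The other S-polynomials (S(f_1,k_3), S(f_2,k_3)) all reduce to 0 modulo the current basis, so we have a Gröbner basis.
Inter-reduce: drop elements whose leading term is divisible by another's, tail-reduce, and make monic.
Reduced Gröbner basis: {p³ - ⅜p - ½q, pq² - ⅖pq - 1/10p, q³ - ⅖q² - 1/10q}.
Label its elements g_1 = p³ - ⅜p - ½q, g_2 = pq² - ⅖pq - 1/10p, g_3 = q³ - ⅖q² - 1/10q.

Reduce h = -5p - 2q² modulo G:
  leading term p: no divisor's leading term divides it; move -5p to the remainder.
  leading term q²: no divisor's leading term divides it; move -2q² to the remainder.
  normal form = -5p - 2q².
The normal form is nonzero, so h ∉ I. Since h minus its normal form lies in I, I + (h) = I + (r) where r = -5p - 2q²; decide whether this ideal is the whole ring.
Run Buchberger on G together with r (pairs among the g_i already reduce to 0 since G is a Gröbner basis):
g_1 = p³ - ⅜p - ½q, LT = p³.
g_2 = pq² - ⅖pq - 1/10p, LT = pq².
g_3 = q³ - ⅖q² - 1/10q, LT = q³.
r = -5p - 2q², LT = p.

S(g_1,r): lcm = p³. S = -⅖p²q² - ⅜p - ½q.
  leading term p²q²: subtract (-⅖p)·g_2 from -⅖p²q² - ⅜p - ½q → -4/25p²q - 1/25p² - ⅜p - ½q
  leading term p²q: subtract (4/125pq)·r from -4/25p²q - 1/25p² - ⅜p - ½q → -1/25p² + 8/125pq³ - ⅜p - ½q
  leading term p²: subtract (1/125p)·r from -1/25p² + 8/125pq³ - ⅜p - ½q → 8/125pq³ + 2/125pq² - ⅜p - ½q
  leading term pq³: subtract (8/125q)·g_2 from 8/125pq³ + 2/125pq² - ⅜p - ½q → 26/625pq² + 4/625pq - ⅜p - ½q
  leading term pq²: subtract (26/625)·g_2 from 26/625pq² + 4/625pq - ⅜p - ½q → 72/3125pq - 9271/25000p - ½q
  leading term pq: subtract (-72/15625q)·r from 72/3125pq - 9271/25000p - ½q → -9271/25000p - 144/15625q³ - ½q
  leading term p: subtract (9271/125000)·r from -9271/25000p - 144/15625q³ - ½q → -144/15625q³ + 9271/62500q² - ½q
  leading term q³: subtract (-144/15625)·g_3 from -144/15625q³ + 9271/62500q² - ½q → 45203/312500q² - 78269/156250q
  leading term q²: no divisor's leading term divides it; move 45203/312500q² to the remainder.
  leading term q: no divisor's leading term divides it; move -78269/156250q to the remainder.
  remainder 45203/312500q² - 78269/156250q ≠ 0; add m_5 = 45203/312500q² - 78269/156250q to the basis.

S(g_2,m_5): lcm = pq². S = 692284/226015pq - 1/10p.
  leading term pq: subtract (-692284/1130075q)·r from 692284/226015pq - 1/10p → -1/10p - 1384568/1130075q³
  leading term p: subtract (1/50)·r from -1/10p - 1384568/1130075q³ → -1384568/1130075q³ + 1/25q²
  leading term q³: subtract (-1384568/1130075)·g_3 from -1384568/1130075q³ + 1/25q² → -2543121/5650375q² - 692284/5650375q
  leading term q²: subtract (-6357802500/2043311209)·m_5 from -2543121/5650375q² - 692284/5650375q → -3435107110/2043311209q
  leading term q: no divisor's leading term divides it; move -3435107110/2043311209q to the remainder.
  remainder -3435107110/2043311209q ≠ 0; add m_6 = -3435107110/2043311209q to the basis.

The other S-polynomials (S(g_1,g_2), S(g_1,g_3), S(g_2,g_3), S(g_2,r), S(g_3,r), S(g_1,m_5), S(g_3,m_5), S(r,m_5), S(g_1,m_6), S(g_2,m_6), S(g_3,m_6), S(r,m_6), S(m_5,m_6)) all reduce to 0 modulo the current basis, so we have a Gröbner basis.
Inter-reduce: drop elements whose leading term is divisible by another's, tail-reduce, and make monic.
Reduced Gröbner basis: {p, q}.
The reduced Gröbner basis of I + (h) is {p, q} ≠ {1}, a proper ideal, so the enlarged system stays consistent: h is independent of I, with normal form -5p - 2q².

Ideal membership is decidable via reduction modulo a Gröbner basis.

-5p - 2q² is independent of I; its normal form modulo I is -5p - 2q².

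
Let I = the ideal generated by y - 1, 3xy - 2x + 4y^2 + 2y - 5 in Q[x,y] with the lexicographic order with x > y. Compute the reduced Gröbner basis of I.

G = {x + 1, y - 1}

f_1 = y - 1, LT = y.
f_2 = 3xy - 2x + 4y^2 + 2y - 5, LT = xy.

S(f_1,f_2): lcm = xy. S = -1/3x - 4/3y^2 - 2/3y + 5/3.
  reduce S modulo (f_1, f_2):
  remainder -1/3x - 1/3 ≠ 0; add g_3 = -1/3x - 1/3 to the basis.

The other S-polynomials (S(f_1,g_3), S(f_2,g_3)) all reduce to 0 modulo the current basis, so we have a Gröbner basis.
Inter-reduce: drop elements whose leading term is divisible by another's, tail-reduce, and make monic.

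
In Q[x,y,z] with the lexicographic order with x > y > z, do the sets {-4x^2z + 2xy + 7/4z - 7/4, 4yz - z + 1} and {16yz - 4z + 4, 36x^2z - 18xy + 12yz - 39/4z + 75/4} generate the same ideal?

No, the ideals differ.

Equality of ideals is decidable: compute both reduced Gröbner bases (unique for the ordering) and check whether they agree.
Buchberger on the first generating set:
f_1 = -4x^2z + 2xy + 7/4z - 7/4, LT = x^2z.
f_2 = 4yz - z + 1, LT = yz.

S(f_1,f_2): lcm = x^2yz. S = 1/4x^2z - 1/4x^2 - 1/2xy^2 - 7/16yz + 7/16y.
  reduce S modulo (f_1, f_2):
  remainder -1/4x^2 - 1/2xy^2 + 1/8xy + 7/16y ≠ 0; add g_3 = -1/4x^2 - 1/2xy^2 + 1/8xy + 7/16y to the basis.

The other S-polynomials (S(f_1,g_3), S(f_2,g_3)) all reduce to 0 modulo the current basis, so we have a Gröbner basis.
Inter-reduce: drop elements whose leading term is divisible by another's, tail-reduce, and make monic.
Reduced Gröbner basis: {x^2 + 2xy^2 - 1/2xy - 7/4y, yz - 1/4z + 1/4}.

Buchberger on the second generating set:
h_1 = 16yz - 4z + 4, LT = yz.
h_2 = 36x^2z - 18xy + 12yz - 39/4z + 75/4, LT = x^2z.

S(h_1,h_2): lcm = x^2yz. S = -1/4x^2z + 1/4x^2 + 1/2xy^2 - 1/3y^2z + 13/48yz - 25/48y.
  reduce S modulo (h_1, h_2):
  remainder 1/4x^2 + 1/2xy^2 - 1/8xy - 7/16y + 1/16 ≠ 0; add k_3 = 1/4x^2 + 1/2xy^2 - 1/8xy - 7/16y + 1/16 to the basis.

The other S-polynomials (S(h_1,k_3), S(h_2,k_3)) all reduce to 0 modulo the current basis, so we have a Gröbner basis.
Inter-reduce: drop elements whose leading term is divisible by another's, tail-reduce, and make monic.
Reduced Gröbner basis: {x^2 + 2xy^2 - 1/2xy - 7/4y + 1/4, yz - 1/4z + 1/4}.

Since the reduced bases disagree, the two ideals are not the same.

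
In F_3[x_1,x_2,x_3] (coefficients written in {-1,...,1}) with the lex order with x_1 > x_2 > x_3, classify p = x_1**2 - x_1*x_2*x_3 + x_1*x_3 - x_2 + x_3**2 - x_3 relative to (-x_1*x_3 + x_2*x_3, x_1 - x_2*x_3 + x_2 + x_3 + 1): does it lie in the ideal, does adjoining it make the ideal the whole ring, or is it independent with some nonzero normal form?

First compute the reduced Gröbner basis of I by Buchberger's algorithm.
f_1 = -x_1*x_3 + x_2*x_3, LT = x_1*x_3.
f_2 = x_1 - x_2*x_3 + x_2 + x_3 + 1, LT = x_1.

S(f_1,f_2): lcm = x_1*x_3. S = x_2*x_3**2 + x_2*x_3 - x_3**2 - x_3.
  leading term x_2*x_3**2: no divisor's leading term divides it; move x_2*x_3**2 to the remainder.
  leading term x_2*x_3: no divisor's leading term divides it; move x_2*x_3 to the remainder.
  leading term x_3**2: no divisor's leading term divides it; move -x_3**2 to the remainder.
  leading term x_3: no divisor's leading term divides it; move -x_3 to the remainder.
  remainder x_2*x_3**2 + x_2*x_3 - x_3**2 - x_3 ≠ 0; add h_3 = x_2*x_3**2 + x_2*x_3 - x_3**2 - x_3 to the basis.

The other S-polynomials (S(f_1,h_3), S(f_2,h_3)) all reduce to 0 modulo the current basis, so we have a Gröbner basis.
Inter-reduce: drop elements whose leading term is divisible by another's, tail-reduce, and make monic.
Reduced Gröbner basis: {x_1 - x_2*x_3 + x_2 + x_3 + 1, x_2*x_3**2 + x_2*x_3 - x_3**2 - x_3}.
Label its elements g_1 = x_1 - x_2*x_3 + x_2 + x_3 + 1, g_2 = x_2*x_3**2 + x_2*x_3 - x_3**2 - x_3.

Reduce p = x_1**2 - x_1*x_2*x_3 + x_1*x_3 - x_2 + x_3**2 - x_3 modulo G:
  leading term x_1**2: subtract (x_1)·g_1 from x_1**2 - x_1*x_2*x_3 + x_1*x_3 - x_2 + x_3**2 - x_3 → -x_1*x_2 - x_1 - x_2 + x_3**2 - x_3
  leading term x_1*x_2: subtract (-x_2)·g_1 from -x_1*x_2 - x_1 - x_2 + x_3**2 - x_3 → -x_1 - x_2**2*x_3 + x_2**2 + x_2*x_3 + x_3**2 - x_3
  leading term x_1: subtract (-1)·g_1 from -x_1 - x_2**2*x_3 + x_2**2 + x_2*x_3 + x_3**2 - x_3 → -x_2**2*x_3 + x_2**2 + x_2 + x_3**2 + 1
  leading term x_2**2*x_3: no divisor's leading term divides it; move -x_2**2*x_3 to the remainder.
  leading term x_2**2: no divisor's leading term divides it; move x_2**2 to the remainder.
  leading term x_2: no divisor's leading term divides it; move x_2 to the remainder.
  leading term x_3**2: no divisor's leading term divides it; move x_3**2 to the remainder.
  leading term 1: no divisor's leading term divides it; move 1 to the remainder.
  normal form = -x_2**2*x_3 + x_2**2 + x_2 + x_3**2 + 1.
The normal form is nonzero, so p ∉ I. Since p minus its normal form lies in I, I + (p) = I + (r) where r = -x_2**2*x_3 + x_2**2 + x_2 + x_3**2 + 1; decide whether this ideal is the whole ring.
Run Buchberger on G together with r (pairs among the g_i already reduce to 0 since G is a Gröbner basis):
g_1 = x_1 - x_2*x_3 + x_2 + x_3 + 1, LT = x_1.
g_2 = x_2*x_3**2 + x_2*x_3 - x_3**2 - x_3, LT = x_2*x_3**2.
r = -x_2**2*x_3 + x_2**2 + x_2 + x_3**2 + 1, LT = x_2**2*x_3.

S(g_2,r): lcm = x_2**2*x_3**2. S = -x_2**2*x_3 - x_2*x_3**2 + x_3**3 + x_3.
  leading term x_2**2*x_3: subtract (1)·r from -x_2**2*x_3 - x_2*x_3**2 + x_3**3 + x_3 → -x_2**2 - x_2*x_3**2 - x_2 + x_3**3 - x_3**2 + x_3 - 1
  leading term x_2**2: no divisor's leading term divides it; move -x_2**2 to the remainder.
  leading term x_2*x_3**2: subtract (-1)·g_2 from -x_2*x_3**2 - x_2 + x_3**3 - x_3**2 + x_3 - 1 → x_2*x_3 - x_2 + x_3**3 + x_3**2 - 1
  leading term x_2*x_3: no divisor's leading term divides it; move x_2*x_3 to the remainder.
  leading term x_2: no divisor's leading term divides it; move -x_2 to the remainder.
  leading term x_3**3: no divisor's leading term divides it; move x_3**3 to the remainder.
  leading term x_3**2: no divisor's leading term divides it; move x_3**2 to the remainder.
  leading term 1: no divisor's leading term divides it; move -1 to the remainder.
  remainder -x_2**2 + x_2*x_3 - x_2 + x_3**3 + x_3**2 - 1 ≠ 0; add m_4 = -x_2**2 + x_2*x_3 - x_2 + x_3**3 + x_3**2 - 1 to the basis.

S(g_2,m_4): lcm = x_2**2*x_3**2. S = x_2**2*x_3 + x_2*x_3**3 + x_2*x_3**2 - x_2*x_3 + x_3**5 + x_3**4 - x_3**2.
  leading term x_2**2*x_3: subtract (-1)·r from x_2**2*x_3 + x_2*x_3**3 + x_2*x_3**2 - x_2*x_3 + x_3**5 + x_3**4 - x_3**2 → x_2**2 + x_2*x_3**3 + x_2*x_3**2 - x_2*x_3 + x_2 + x_3**5 + x_3**4 + 1
  leading term x_2**2: subtract (-1)·m_4 from x_2**2 + x_2*x_3**3 + x_2*x_3**2 - x_2*x_3 + x_2 + x_3**5 + x_3**4 + 1 → x_2*x_3**3 + x_2*x_3**2 + x_3**5 + x_3**4 + x_3**3 + x_3**2
  leading term x_2*x_3**3: subtract (x_3)·g_2 from x_2*x_3**3 + x_2*x_3**2 + x_3**5 + x_3**4 + x_3**3 + x_3**2 → x_3**5 + x_3**4 - x_3**3 - x_3**2
  leading term x_3**5: no divisor's leading term divides it; move x_3**5 to the remainder.
  leading term x_3**4: no divisor's leading term divides it; move x_3**4 to the remainder.
  leading term x_3**3: no divisor's leading term divides it; move -x_3**3 to the remainder.
  leading term x_3**2: no divisor's leading term divides it; move -x_3**2 to the remainder.
  remainder x_3**5 + x_3**4 - x_3**3 - x_3**2 ≠ 0; add m_5 = x_3**5 + x_3**4 - x_3**3 - x_3**2 to the basis.

S(r,m_4): lcm = x_2**2*x_3. S = -x_2**2 + x_2*x_3**2 - x_2*x_3 - x_2 + x_3**4 + x_3**3 - x_3**2 - x_3 - 1.
  leading term x_2**2: subtract (1)·m_4 from -x_2**2 + x_2*x_3**2 - x_2*x_3 - x_2 + x_3**4 + x_3**3 - x_3**2 - x_3 - 1 → x_2*x_3**2 + x_2*x_3 + x_3**4 + x_3**2 - x_3
  leading term x_2*x_3**2: subtract (1)·g_2 from x_2*x_3**2 + x_2*x_3 + x_3**4 + x_3**2 - x_3 → x_3**4 - x_3**2
  leading term x_3**4: no divisor's leading term divides it; move x_3**4 to the remainder.
  leading term x_3**2: no divisor's leading term divides it; move -x_3**2 to the remainder.
  remainder x_3**4 - x_3**2 ≠ 0; add m_6 = x_3**4 - x_3**2 to the basis.

The other S-polynomials (S(g_1,g_2), S(g_1,r), S(g_1,m_4), S(g_1,m_5), S(g_2,m_5), S(r,m_5), S(m_4,m_5), S(g_1,m_6), S(g_2,m_6), S(r,m_6), S(m_4,m_6), S(m_5,m_6)) all reduce to 0 modulo the current basis, so we have a Gröbner basis.
Inter-reduce: drop elements whose leading term is divisible by another's, tail-reduce, and make monic.
Reduced Gröbner basis: {x_1 - x_2*x_3 + x_2 + x_3 + 1, x_2**2 - x_2*x_3 + x_2 - x_3**3 - x_3**2 + 1, x_2*x_3**2 + x_2*x_3 - x_3**2 - x_3, x_3**4 - x_3**2}.
The reduced Gröbner basis of I + (p) is {x_1 - x_2*x_3 + x_2 + x_3 + 1, x_2**2 - x_2*x_3 + x_2 - x_3**3 - x_3**2 + 1, x_2*x_3**2 + x_2*x_3 - x_3**2 - x_3, x_3**4 - x_3**2} ≠ {1}, a proper ideal, so the enlarged system stays consistent: p is independent of I, with normal form -x_2**2*x_3 + x_2**2 + x_2 + x_3**2 + 1.

x_1**2 - x_1*x_2*x_3 + x_1*x_3 - x_2 + x_3**2 - x_3 is independent of I; its normal form modulo I is -x_2**2*x_3 + x_2**2 + x_2 + x_3**2 + 1.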